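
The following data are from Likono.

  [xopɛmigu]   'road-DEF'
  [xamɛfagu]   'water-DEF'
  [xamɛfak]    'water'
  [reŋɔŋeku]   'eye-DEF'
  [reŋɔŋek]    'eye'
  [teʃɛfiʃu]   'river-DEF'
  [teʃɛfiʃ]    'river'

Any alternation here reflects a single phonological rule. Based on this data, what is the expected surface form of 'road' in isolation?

[xopɛmik]

The stem for 'water' ends in [g] in [xamɛfagu] but [k] in [xamɛfak].
If /k/ were underlying and a rule turned it into [g] before the DEF suffix, 'eye' would also alternate; but it has [k] in both [reŋɔŋeku] and [reŋɔŋek].
The alternation reflects word-final obstruent devoicing: voiced obstruents become voiceless word-finally. /g/ is underlying.
The one attested form of 'road', [xopɛmigu], shows underlying /xopɛmig/. Applying the same rule word-finally gives [xopɛmik].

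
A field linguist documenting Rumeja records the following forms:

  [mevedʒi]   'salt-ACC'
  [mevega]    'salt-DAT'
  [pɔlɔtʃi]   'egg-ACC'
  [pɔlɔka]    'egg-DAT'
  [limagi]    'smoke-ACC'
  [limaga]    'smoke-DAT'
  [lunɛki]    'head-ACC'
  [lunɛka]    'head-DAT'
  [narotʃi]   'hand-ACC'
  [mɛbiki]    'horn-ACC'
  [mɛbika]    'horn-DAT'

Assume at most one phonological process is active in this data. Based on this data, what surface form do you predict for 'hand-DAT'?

[naroka]

In [pɔlɔtʃi] and [pɔlɔka] the final segment of 'egg' alternates: [tʃ] ~ [k].
Compare 'head', with invariant [k] in [lunɛki] and [lunɛka]: an analysis with underlying /k/ and a rule producing [tʃ] before the ACC suffix would wrongly predict alternation here too.
Therefore /tʃ/ is basic and [k] is derived by depalatalization (palato-alveolar /tʃ/ and /dʒ/ become [k] and [g] when no front vowel follows).
The one attested form of 'hand', [narotʃi], shows underlying /narotʃ/. Applying the same rule when no front vowel follows gives [naroka].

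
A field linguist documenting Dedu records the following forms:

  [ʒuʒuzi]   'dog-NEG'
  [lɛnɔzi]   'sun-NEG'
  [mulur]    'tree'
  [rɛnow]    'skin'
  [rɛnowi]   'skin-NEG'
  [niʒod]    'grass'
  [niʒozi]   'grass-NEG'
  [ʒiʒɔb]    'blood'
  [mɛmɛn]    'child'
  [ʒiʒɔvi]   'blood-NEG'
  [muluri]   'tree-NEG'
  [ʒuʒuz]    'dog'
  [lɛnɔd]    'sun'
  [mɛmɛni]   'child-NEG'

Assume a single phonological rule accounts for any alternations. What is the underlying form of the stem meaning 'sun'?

/lɛnɔd/

In [lɛnɔd] and [lɛnɔzi] the final segment of 'sun' alternates: [d] ~ [z].
But 'dog' keeps [z] in both environments ([ʒuʒuz], [ʒuʒuzi]), so there is no rule changing /z/ to [d] in isolation.
The underlying segment must be /d/; voiced stops become fricatives between vowels, yielding [z] there.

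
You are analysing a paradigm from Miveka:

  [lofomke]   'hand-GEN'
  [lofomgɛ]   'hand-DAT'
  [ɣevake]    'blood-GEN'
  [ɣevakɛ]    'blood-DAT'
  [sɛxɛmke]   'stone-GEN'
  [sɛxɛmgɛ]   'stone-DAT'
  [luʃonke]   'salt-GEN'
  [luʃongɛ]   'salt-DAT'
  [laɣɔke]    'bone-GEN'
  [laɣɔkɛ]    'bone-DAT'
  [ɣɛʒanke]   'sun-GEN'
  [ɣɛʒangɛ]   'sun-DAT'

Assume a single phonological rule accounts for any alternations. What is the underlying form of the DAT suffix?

/-gɛ/

The DAT suffix surfaces as [-gɛ] and [-kɛ], depending on the final segment of the stem.
The GEN suffix, which begins with [k], is invariant after every stem; so [k] is not altered by any rule here.
The DAT suffix is therefore /-gɛ/ underlyingly, with post-vocalic devoicing: voiced stops become voiceless after a vowel.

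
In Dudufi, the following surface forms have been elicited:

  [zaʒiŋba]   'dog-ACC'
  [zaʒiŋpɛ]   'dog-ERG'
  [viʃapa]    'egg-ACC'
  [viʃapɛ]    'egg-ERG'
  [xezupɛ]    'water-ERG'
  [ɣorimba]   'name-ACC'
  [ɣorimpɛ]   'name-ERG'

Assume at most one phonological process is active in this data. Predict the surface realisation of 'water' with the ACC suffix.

[xezupa]

The ACC morpheme has two allomorphs, [-ba] and [-pa].
The ERG suffix, which begins with [p], is invariant after every stem; so [p] is not altered by any rule here.
So the underlying form is /-ba/, and voiced stops become voiceless after a vowel.
After 'water', which ends in a vowel, the suffix surfaces as [-pa], giving [xezupa].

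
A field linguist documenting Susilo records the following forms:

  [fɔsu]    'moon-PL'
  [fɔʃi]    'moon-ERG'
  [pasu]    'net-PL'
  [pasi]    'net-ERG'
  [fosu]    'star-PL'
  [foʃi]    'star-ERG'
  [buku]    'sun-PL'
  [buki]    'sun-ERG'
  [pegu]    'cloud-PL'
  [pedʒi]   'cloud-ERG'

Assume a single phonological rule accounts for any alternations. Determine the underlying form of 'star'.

The stem for 'star' ends in [s] in [fosu] but [ʃ] in [foʃi].
But 'net' keeps [s] in both environments ([pasu], [pasi]), so there is no rule changing /s/ to [ʃ] before the ERG suffix.
So /ʃ/ is underlying, and a rule of depalatalization — palato-alveolar /dʒ/ and /ʃ/ become [g] and [s] when no front vowel follows — gives [s].
The underlying form of 'star' is therefore /foʃ/.

/foʃ/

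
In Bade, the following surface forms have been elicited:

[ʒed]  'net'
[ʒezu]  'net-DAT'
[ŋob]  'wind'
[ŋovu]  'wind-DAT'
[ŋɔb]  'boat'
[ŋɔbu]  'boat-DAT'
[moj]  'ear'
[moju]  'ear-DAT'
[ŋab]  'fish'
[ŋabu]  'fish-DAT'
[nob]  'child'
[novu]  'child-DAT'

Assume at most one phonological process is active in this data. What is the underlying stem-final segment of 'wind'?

The root 'wind' surfaces as [ŋob] and [ŋovu], with a stem-final [b] ~ [v] alternation.
But 'boat' keeps [b] in both environments ([ŋɔb], [ŋɔbu]), so there is no rule changing /b/ to [v] before the DAT suffix.
Therefore /v/ is basic and [b] is derived by word-final hardening (voiced fricatives become stops word-finally).

/v/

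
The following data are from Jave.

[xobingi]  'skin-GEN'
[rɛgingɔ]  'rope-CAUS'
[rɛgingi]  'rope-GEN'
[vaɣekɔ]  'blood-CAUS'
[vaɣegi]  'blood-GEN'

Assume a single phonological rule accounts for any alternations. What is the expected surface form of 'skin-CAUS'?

The CAUS morpheme has two allomorphs, [-gɔ] and [-kɔ].
By contrast the GEN suffix keeps its initial [g] throughout — that segment must be underlying.
The CAUS suffix is therefore /-kɔ/ underlyingly, with post-nasal voicing: voiceless stops become voiced after a nasal.
After 'skin', which ends in a nasal, the suffix surfaces as [-gɔ], giving [xobingɔ].

[xobingɔ]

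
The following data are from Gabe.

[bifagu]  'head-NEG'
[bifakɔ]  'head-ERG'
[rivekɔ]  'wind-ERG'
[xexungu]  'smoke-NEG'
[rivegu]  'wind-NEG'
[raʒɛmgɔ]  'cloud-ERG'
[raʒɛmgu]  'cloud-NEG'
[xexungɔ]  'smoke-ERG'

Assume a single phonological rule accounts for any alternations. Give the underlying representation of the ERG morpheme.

The ERG morpheme has two allomorphs, [-gɔ] and [-kɔ].
The NEG suffix, which begins with [g], is invariant after every stem; so [g] is not altered by any rule here.
The ERG suffix is therefore /-kɔ/ underlyingly, with post-nasal voicing: voiceless stops become voiced after a nasal.

/-kɔ/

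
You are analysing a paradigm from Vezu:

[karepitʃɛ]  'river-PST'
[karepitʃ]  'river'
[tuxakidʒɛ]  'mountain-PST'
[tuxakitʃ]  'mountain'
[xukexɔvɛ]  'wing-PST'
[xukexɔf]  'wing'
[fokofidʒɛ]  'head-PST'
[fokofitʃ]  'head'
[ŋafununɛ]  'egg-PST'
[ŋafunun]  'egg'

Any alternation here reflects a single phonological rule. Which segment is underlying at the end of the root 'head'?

/dʒ/

In [fokofidʒɛ] and [fokofitʃ] the final segment of 'head' alternates: [dʒ] ~ [tʃ].
Compare 'river', with invariant [tʃ] in [karepitʃɛ] and [karepitʃ]: an analysis with underlying /tʃ/ and a rule producing [dʒ] before the PST suffix would wrongly predict alternation here too.
So /dʒ/ is underlying, and a rule of word-final obstruent devoicing — voiced obstruents become voiceless word-finally — gives [tʃ].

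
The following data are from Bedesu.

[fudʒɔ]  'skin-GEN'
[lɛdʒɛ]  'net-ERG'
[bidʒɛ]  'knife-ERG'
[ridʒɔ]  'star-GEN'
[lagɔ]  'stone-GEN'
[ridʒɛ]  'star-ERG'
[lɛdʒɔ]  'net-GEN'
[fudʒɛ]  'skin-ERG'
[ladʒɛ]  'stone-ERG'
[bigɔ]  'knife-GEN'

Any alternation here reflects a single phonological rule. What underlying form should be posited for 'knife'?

/big/

The root 'knife' surfaces as [bidʒɛ] and [bigɔ], with a stem-final [dʒ] ~ [g] alternation.
Compare 'net', with invariant [dʒ] in [lɛdʒɛ] and [lɛdʒɔ]: an analysis with underlying /dʒ/ and a rule producing [g] before the GEN suffix would wrongly predict alternation here too.
The underlying segment must be /g/; /g/ becomes palato-alveolar [dʒ] before a front vowel, yielding [dʒ] there.
So 'knife' = /big/.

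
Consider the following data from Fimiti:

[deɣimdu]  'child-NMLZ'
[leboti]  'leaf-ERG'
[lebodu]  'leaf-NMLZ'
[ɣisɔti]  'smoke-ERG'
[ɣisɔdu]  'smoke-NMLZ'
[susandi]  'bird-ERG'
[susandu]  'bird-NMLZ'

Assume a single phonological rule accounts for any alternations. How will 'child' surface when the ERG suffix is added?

[deɣimdi]

The ERG suffix surfaces as [-di] and [-ti], depending on the final segment of the stem.
The NMLZ suffix, which begins with [d], is invariant after every stem; so [d] is not altered by any rule here.
So the underlying form is /-ti/, and voiceless stops become voiced after a nasal.
After 'child', which ends in a nasal, the suffix surfaces as [-di], giving [deɣimdi].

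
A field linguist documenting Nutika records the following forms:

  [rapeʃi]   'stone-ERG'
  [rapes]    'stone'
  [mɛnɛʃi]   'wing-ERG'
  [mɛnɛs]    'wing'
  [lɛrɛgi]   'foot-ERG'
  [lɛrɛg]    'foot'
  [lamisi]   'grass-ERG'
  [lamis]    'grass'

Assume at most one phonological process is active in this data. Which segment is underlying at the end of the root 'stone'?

/ʃ/

In [rapeʃi] and [rapes] the final segment of 'stone' alternates: [ʃ] ~ [s].
The stem 'grass' ([lamisi], [lamis]) shows [s] unchanged in both environments, so [s] cannot be basic with [ʃ] derived before the ERG suffix.
The alternation reflects depalatalization: palato-alveolar /ʃ/ becomes [s] when no front vowel follows. /ʃ/ is underlying.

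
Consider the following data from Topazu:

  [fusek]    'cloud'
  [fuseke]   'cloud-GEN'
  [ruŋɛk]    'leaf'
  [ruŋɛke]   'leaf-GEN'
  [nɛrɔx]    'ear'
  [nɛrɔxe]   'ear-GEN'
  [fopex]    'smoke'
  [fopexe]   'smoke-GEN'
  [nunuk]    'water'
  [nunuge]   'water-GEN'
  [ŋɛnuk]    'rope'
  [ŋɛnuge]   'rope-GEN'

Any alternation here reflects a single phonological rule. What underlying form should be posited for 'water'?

/nunug/

The stem for 'water' ends in [k] in [nunuk] but [g] in [nunuge].
Compare 'leaf', with invariant [k] in [ruŋɛk] and [ruŋɛke]: an analysis with underlying /k/ and a rule producing [g] before the GEN suffix would wrongly predict alternation here too.
The underlying segment must be /g/; voiced obstruents become voiceless word-finally, yielding [k] there.
So 'water' = /nunug/.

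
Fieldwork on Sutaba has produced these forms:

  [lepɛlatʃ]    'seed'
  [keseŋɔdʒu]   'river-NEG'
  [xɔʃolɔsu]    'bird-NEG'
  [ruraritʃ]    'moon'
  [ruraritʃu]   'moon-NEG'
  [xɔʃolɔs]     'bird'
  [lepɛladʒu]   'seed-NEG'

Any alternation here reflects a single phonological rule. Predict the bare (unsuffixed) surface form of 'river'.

The stem for 'seed' ends in [tʃ] in [lepɛlatʃ] but [dʒ] in [lepɛladʒu].
Compare 'moon', with invariant [tʃ] in [ruraritʃ] and [ruraritʃu]: an analysis with underlying /tʃ/ and a rule producing [dʒ] before the NEG suffix would wrongly predict alternation here too.
Therefore /dʒ/ is basic and [tʃ] is derived by word-final obstruent devoicing (voiced obstruents become voiceless word-finally).
From [keseŋɔdʒu] the stem 'river' is /keseŋɔdʒ/; word-finally this yields [keseŋɔtʃ].

[keseŋɔtʃ]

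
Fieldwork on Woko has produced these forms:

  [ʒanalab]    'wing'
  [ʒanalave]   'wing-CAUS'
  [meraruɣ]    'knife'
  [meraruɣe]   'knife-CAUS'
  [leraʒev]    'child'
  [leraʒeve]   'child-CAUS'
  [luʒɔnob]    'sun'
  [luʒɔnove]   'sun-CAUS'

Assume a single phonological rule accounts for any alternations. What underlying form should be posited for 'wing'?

In [ʒanalab] and [ʒanalave] the final segment of 'wing' alternates: [b] ~ [v].
If /v/ were underlying and a rule turned it into [b] in isolation, 'child' would also alternate; but it has [v] in both [leraʒev] and [leraʒeve].
The alternation reflects intervocalic spirantization: voiced stops become fricatives between vowels. /b/ is underlying.
Hence 'wing' is /ʒanalab/ underlyingly.

/ʒanalab/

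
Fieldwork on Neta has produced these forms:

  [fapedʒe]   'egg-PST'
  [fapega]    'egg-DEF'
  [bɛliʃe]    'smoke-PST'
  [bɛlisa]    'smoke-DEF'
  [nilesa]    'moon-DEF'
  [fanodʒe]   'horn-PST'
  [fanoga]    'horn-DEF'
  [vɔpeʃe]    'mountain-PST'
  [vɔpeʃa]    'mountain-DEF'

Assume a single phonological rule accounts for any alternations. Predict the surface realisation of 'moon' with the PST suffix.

[nileʃe]

The stem for 'smoke' ends in [ʃ] in [bɛliʃe] but [s] in [bɛlisa].
The stem 'mountain' ([vɔpeʃe], [vɔpeʃa]) shows [ʃ] unchanged in both environments, so [ʃ] cannot be basic with [s] derived before the DEF suffix.
So /s/ is underlying, and a rule of palatalization before a front vowel — /g/ and /s/ become palato-alveolar [dʒ] and [ʃ] before a front vowel — gives [ʃ].
The one attested form of 'moon', [nilesa], shows underlying /niles/. Applying the same rule before a front vowel gives [nileʃe].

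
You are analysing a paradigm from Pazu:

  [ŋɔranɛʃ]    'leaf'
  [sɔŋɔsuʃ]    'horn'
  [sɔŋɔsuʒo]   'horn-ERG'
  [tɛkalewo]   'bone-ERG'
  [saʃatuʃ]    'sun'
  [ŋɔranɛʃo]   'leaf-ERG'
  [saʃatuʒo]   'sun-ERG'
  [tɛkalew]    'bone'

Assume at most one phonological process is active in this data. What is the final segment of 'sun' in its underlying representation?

'sun' shows [ʒ] ~ [ʃ] at the end of the stem ([saʃatuʒo] vs [saʃatuʃ]).
If /ʃ/ were underlying and a rule turned it into [ʒ] before the ERG suffix, 'leaf' would also alternate; but it has [ʃ] in both [ŋɔranɛʃo] and [ŋɔranɛʃ].
So /ʒ/ is underlying, and a rule of word-final obstruent devoicing — voiced obstruents become voiceless word-finally — gives [ʃ].

/ʒ/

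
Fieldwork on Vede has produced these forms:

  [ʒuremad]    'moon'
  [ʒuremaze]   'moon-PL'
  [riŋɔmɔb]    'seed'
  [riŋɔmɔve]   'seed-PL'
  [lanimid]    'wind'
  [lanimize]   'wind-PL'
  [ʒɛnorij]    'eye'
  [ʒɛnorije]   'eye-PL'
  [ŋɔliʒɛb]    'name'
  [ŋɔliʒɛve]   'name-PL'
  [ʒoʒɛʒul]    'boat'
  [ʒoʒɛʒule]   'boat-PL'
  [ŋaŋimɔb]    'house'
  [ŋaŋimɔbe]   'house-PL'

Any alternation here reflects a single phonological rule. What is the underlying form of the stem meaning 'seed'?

/riŋɔmɔv/

'seed' shows [b] ~ [v] at the end of the stem ([riŋɔmɔb] vs [riŋɔmɔve]).
If /b/ were underlying and a rule turned it into [v] before the PL suffix, 'house' would also alternate; but it has [b] in both [ŋaŋimɔb] and [ŋaŋimɔbe].
The alternation reflects word-final hardening: voiced fricatives become stops word-finally. /v/ is underlying.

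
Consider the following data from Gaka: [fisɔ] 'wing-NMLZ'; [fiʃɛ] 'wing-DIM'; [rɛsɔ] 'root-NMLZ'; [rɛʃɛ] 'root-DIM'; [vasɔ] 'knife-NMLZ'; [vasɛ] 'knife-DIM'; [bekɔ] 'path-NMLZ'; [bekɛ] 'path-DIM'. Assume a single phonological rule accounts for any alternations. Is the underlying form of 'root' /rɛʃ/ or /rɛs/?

In [rɛsɔ] and [rɛʃɛ] the final segment of 'root' alternates: [s] ~ [ʃ].
The stem 'knife' ([vasɔ], [vasɛ]) shows [s] unchanged in both environments, so [s] cannot be basic with [ʃ] derived before the DIM suffix.
Therefore /ʃ/ is basic and [s] is derived by depalatalization (palato-alveolar /ʃ/ becomes [s] when no front vowel follows).

/rɛʃ/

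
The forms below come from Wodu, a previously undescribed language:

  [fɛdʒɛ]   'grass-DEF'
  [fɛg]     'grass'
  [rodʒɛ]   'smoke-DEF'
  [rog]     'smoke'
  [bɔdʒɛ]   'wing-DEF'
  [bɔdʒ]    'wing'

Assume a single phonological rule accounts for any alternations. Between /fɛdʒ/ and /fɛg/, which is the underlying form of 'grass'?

The root 'grass' surfaces as [fɛdʒɛ] and [fɛg], with a stem-final [dʒ] ~ [g] alternation.
If /dʒ/ were underlying and a rule turned it into [g] in isolation, 'wing' would also alternate; but it has [dʒ] in both [bɔdʒɛ] and [bɔdʒ].
Therefore /g/ is basic and [dʒ] is derived by palatalization before a front vowel (/g/ becomes palato-alveolar [dʒ] before a front vowel).

/fɛg/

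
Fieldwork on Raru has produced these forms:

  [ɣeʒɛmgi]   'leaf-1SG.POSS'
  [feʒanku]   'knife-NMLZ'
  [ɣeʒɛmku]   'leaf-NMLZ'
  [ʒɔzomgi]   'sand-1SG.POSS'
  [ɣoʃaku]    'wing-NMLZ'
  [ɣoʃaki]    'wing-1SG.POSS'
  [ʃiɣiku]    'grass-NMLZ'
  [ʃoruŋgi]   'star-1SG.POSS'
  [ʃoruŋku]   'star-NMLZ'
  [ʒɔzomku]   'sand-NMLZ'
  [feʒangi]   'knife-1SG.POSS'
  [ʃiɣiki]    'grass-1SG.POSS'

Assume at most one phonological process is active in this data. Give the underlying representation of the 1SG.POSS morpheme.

/-gi/

The 1SG.POSS morpheme has two allomorphs, [-gi] and [-ki].
By contrast the NMLZ suffix keeps its initial [k] throughout — that segment must be underlying.
So the underlying form is /-gi/, and voiced stops become voiceless after a vowel.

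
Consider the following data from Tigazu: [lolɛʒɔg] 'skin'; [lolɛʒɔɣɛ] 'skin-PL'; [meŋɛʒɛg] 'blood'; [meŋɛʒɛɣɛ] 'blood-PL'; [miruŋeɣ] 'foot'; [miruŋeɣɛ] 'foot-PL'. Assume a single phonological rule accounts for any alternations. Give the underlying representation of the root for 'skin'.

/lolɛʒɔg/

'skin' shows [g] ~ [ɣ] at the end of the stem ([lolɛʒɔg] vs [lolɛʒɔɣɛ]).
But 'foot' keeps [ɣ] in both environments ([miruŋeɣ], [miruŋeɣɛ]), so there is no rule changing /ɣ/ to [g] in isolation.
The underlying segment must be /g/; voiced stops become fricatives between vowels, yielding [ɣ] there.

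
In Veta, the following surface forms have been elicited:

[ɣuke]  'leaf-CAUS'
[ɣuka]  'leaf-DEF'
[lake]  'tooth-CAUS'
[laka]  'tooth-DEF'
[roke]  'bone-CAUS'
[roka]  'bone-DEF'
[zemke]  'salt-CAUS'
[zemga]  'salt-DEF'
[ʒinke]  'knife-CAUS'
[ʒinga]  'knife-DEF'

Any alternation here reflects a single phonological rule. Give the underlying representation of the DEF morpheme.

/-ga/

The DEF morpheme has two allomorphs, [-ga] and [-ka].
The CAUS suffix, which begins with [k], is invariant after every stem; so [k] is not altered by any rule here.
The DEF suffix is therefore /-ga/ underlyingly, with post-vocalic devoicing: voiced stops become voiceless after a vowel.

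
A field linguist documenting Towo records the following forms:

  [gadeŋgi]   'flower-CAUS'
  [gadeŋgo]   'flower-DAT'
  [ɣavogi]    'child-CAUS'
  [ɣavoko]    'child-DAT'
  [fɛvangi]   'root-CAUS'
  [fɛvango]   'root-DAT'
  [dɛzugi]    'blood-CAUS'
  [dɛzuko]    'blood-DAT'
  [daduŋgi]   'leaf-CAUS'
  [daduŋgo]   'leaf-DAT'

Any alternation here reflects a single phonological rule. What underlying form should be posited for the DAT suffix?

/-ko/

The DAT morpheme has two allomorphs, [-go] and [-ko].
By contrast the CAUS suffix keeps its initial [g] throughout — that segment must be underlying.
The DAT suffix is therefore /-ko/ underlyingly, with post-nasal voicing: voiceless stops become voiced after a nasal.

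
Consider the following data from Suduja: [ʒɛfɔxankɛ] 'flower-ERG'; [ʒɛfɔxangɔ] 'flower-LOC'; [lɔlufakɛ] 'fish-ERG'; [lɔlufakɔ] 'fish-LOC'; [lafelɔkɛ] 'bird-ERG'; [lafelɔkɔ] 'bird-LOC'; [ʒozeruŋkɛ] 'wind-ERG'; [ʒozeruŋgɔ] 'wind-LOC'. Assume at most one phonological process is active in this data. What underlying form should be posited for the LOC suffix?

/-gɔ/

The LOC morpheme has two allomorphs, [-gɔ] and [-kɔ].
By contrast the ERG suffix keeps its initial [k] throughout — that segment must be underlying.
The LOC suffix is therefore /-gɔ/ underlyingly, with post-vocalic devoicing: voiced stops become voiceless after a vowel.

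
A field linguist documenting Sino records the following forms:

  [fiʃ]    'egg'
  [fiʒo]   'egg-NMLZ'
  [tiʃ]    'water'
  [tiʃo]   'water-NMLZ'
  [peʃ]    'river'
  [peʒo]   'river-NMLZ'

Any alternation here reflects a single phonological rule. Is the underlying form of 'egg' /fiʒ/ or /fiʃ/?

/fiʒ/

The stem for 'egg' ends in [ʃ] in [fiʃ] but [ʒ] in [fiʒo].
Compare 'water', with invariant [ʃ] in [tiʃ] and [tiʃo]: an analysis with underlying /ʃ/ and a rule producing [ʒ] before the NMLZ suffix would wrongly predict alternation here too.
The underlying segment must be /ʒ/; voiced obstruents become voiceless word-finally, yielding [ʃ] there.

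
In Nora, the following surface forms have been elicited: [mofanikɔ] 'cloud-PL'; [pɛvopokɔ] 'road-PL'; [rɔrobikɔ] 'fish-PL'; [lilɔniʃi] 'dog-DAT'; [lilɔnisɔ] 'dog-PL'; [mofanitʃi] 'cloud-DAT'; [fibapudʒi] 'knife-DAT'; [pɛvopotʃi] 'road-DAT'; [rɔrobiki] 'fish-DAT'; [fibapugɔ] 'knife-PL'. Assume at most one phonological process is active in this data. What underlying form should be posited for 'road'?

/pɛvopotʃ/

In [pɛvopotʃi] and [pɛvopokɔ] the final segment of 'road' alternates: [tʃ] ~ [k].
If /k/ were underlying and a rule turned it into [tʃ] before the DAT suffix, 'fish' would also alternate; but it has [k] in both [rɔrobiki] and [rɔrobikɔ].
The underlying segment must be /tʃ/; palato-alveolar /tʃ/, /dʒ/ and /ʃ/ become [k], [g] and [s] when no front vowel follows, yielding [k] there.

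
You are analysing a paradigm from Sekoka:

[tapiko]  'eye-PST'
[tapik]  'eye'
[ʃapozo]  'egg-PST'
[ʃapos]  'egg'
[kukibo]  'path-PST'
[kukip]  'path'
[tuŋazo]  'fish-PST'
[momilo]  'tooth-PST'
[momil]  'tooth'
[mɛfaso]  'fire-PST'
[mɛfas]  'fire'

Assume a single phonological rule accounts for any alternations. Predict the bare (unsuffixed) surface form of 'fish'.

'egg' shows [z] ~ [s] at the end of the stem ([ʃapozo] vs [ʃapos]).
The stem 'fire' ([mɛfaso], [mɛfas]) shows [s] unchanged in both environments, so [s] cannot be basic with [z] derived before the PST suffix.
The underlying segment must be /z/; voiced obstruents become voiceless word-finally, yielding [s] there.
The one attested form of 'fish', [tuŋazo], shows underlying /tuŋaz/. Applying the same rule word-finally gives [tuŋas].

[tuŋas]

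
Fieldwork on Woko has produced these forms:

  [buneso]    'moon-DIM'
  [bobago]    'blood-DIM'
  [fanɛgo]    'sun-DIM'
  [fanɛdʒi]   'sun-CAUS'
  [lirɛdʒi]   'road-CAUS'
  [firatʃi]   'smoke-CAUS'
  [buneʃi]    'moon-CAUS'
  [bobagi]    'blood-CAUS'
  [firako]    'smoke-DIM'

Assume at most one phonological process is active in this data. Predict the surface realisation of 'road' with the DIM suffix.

In [fanɛdʒi] and [fanɛgo] the final segment of 'sun' alternates: [dʒ] ~ [g].
The stem 'blood' ([bobagi], [bobago]) shows [g] unchanged in both environments, so [g] cannot be basic with [dʒ] derived before the CAUS suffix.
The underlying segment must be /dʒ/; palato-alveolar /tʃ/, /dʒ/ and /ʃ/ become [k], [g] and [s] when no front vowel follows, yielding [g] there.
From [lirɛdʒi] the stem 'road' is /lirɛdʒ/; when no front vowel follows this yields [lirɛgo].

[lirɛgo]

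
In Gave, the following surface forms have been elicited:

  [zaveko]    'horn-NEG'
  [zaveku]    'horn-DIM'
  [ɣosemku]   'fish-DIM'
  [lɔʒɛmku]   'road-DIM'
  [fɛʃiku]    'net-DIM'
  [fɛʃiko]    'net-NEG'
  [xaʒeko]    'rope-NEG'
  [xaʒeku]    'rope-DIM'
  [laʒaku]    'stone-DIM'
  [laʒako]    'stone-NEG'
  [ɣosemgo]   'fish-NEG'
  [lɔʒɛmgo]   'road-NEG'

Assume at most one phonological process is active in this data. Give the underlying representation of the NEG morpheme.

The NEG morpheme has two allomorphs, [-go] and [-ko].
By contrast the DIM suffix keeps its initial [k] throughout — that segment must be underlying.
So the underlying form is /-go/, and voiced stops become voiceless after a vowel.

/-go/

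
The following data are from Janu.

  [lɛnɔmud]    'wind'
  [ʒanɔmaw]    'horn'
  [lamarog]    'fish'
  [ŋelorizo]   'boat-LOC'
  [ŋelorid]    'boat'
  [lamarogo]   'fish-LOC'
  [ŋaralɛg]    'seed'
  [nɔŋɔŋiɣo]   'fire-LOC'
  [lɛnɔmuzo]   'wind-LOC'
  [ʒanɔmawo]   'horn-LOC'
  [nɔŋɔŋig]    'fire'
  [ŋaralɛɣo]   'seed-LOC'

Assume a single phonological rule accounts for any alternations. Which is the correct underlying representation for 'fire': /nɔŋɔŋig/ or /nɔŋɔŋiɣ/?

'fire' shows [g] ~ [ɣ] at the end of the stem ([nɔŋɔŋig] vs [nɔŋɔŋiɣo]).
Compare 'fish', with invariant [g] in [lamarog] and [lamarogo]: an analysis with underlying /g/ and a rule producing [ɣ] before the LOC suffix would wrongly predict alternation here too.
Therefore /ɣ/ is basic and [g] is derived by word-final hardening (voiced fricatives become stops word-finally).

/nɔŋɔŋiɣ/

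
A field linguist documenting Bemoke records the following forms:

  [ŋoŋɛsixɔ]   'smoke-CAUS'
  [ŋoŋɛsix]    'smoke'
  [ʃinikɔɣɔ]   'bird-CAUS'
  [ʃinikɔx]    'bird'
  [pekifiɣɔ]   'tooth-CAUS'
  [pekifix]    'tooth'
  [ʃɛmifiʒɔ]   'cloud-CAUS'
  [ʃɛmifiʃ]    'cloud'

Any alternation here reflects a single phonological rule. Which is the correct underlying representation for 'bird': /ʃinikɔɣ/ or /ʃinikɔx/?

In [ʃinikɔɣɔ] and [ʃinikɔx] the final segment of 'bird' alternates: [ɣ] ~ [x].
The stem 'smoke' ([ŋoŋɛsixɔ], [ŋoŋɛsix]) shows [x] unchanged in both environments, so [x] cannot be basic with [ɣ] derived before the CAUS suffix.
The underlying segment must be /ɣ/; voiced obstruents become voiceless word-finally, yielding [x] there.

/ʃinikɔɣ/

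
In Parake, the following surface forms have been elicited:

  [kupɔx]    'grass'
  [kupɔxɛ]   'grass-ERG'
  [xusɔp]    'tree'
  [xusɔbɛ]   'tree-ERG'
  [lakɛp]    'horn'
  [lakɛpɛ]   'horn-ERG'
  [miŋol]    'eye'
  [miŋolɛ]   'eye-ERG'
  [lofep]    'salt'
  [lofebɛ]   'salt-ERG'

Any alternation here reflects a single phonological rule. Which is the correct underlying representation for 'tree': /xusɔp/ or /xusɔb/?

The stem for 'tree' ends in [p] in [xusɔp] but [b] in [xusɔbɛ].
If /p/ were underlying and a rule turned it into [b] before the ERG suffix, 'horn' would also alternate; but it has [p] in both [lakɛp] and [lakɛpɛ].
The underlying segment must be /b/; voiced obstruents become voiceless word-finally, yielding [p] there.

/xusɔb/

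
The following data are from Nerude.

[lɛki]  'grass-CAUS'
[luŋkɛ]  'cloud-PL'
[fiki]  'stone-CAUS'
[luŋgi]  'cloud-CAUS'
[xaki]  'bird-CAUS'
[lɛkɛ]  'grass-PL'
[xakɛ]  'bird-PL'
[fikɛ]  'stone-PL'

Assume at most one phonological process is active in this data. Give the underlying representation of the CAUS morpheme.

/-gi/

The CAUS morpheme has two allomorphs, [-gi] and [-ki].
The PL suffix, which begins with [k], is invariant after every stem; so [k] is not altered by any rule here.
The CAUS suffix is therefore /-gi/ underlyingly, with post-vocalic devoicing: voiced stops become voiceless after a vowel.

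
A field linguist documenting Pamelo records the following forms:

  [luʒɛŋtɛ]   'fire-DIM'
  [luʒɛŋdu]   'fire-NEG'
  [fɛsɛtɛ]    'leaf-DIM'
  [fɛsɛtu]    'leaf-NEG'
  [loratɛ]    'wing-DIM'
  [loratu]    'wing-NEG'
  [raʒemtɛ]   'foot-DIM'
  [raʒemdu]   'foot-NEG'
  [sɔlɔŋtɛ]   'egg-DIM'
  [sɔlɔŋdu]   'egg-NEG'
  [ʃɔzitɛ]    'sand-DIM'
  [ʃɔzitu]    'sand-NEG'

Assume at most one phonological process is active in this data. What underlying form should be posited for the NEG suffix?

/-du/

The NEG suffix surfaces as [-du] and [-tu], depending on the final segment of the stem.
The DIM suffix, which begins with [t], is invariant after every stem; so [t] is not altered by any rule here.
So the underlying form is /-du/, and voiced stops become voiceless after a vowel.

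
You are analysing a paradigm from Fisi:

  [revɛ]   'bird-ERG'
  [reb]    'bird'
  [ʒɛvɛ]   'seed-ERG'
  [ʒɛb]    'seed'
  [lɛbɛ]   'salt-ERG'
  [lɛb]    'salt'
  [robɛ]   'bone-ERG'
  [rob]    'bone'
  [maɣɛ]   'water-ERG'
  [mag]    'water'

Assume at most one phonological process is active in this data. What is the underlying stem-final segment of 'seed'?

/v/

'seed' shows [v] ~ [b] at the end of the stem ([ʒɛvɛ] vs [ʒɛb]).
Compare 'salt', with invariant [b] in [lɛbɛ] and [lɛb]: an analysis with underlying /b/ and a rule producing [v] before the ERG suffix would wrongly predict alternation here too.
So /v/ is underlying, and a rule of word-final hardening — voiced fricatives become stops word-finally — gives [b].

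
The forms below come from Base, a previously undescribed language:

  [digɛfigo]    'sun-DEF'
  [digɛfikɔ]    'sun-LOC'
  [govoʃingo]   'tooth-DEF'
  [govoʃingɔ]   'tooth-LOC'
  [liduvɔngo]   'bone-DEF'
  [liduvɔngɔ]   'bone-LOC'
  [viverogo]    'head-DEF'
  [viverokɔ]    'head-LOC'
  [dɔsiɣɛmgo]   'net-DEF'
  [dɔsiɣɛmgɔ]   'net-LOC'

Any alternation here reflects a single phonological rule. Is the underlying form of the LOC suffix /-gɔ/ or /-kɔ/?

The LOC morpheme has two allomorphs, [-gɔ] and [-kɔ].
The DEF suffix, which begins with [g], is invariant after every stem; so [g] is not altered by any rule here.
So the underlying form is /-kɔ/, and voiceless stops become voiced after a nasal.

/-kɔ/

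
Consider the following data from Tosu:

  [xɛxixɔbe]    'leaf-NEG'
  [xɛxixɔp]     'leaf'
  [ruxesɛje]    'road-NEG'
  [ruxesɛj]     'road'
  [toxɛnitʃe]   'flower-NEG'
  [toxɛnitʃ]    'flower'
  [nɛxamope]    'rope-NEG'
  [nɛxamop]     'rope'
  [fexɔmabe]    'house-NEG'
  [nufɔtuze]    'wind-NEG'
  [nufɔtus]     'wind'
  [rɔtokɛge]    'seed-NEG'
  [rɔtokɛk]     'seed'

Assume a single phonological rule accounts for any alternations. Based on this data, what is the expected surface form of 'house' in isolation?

[fexɔmap]

The stem for 'leaf' ends in [b] in [xɛxixɔbe] but [p] in [xɛxixɔp].
Compare 'rope', with invariant [p] in [nɛxamope] and [nɛxamop]: an analysis with underlying /p/ and a rule producing [b] before the NEG suffix would wrongly predict alternation here too.
Therefore /b/ is basic and [p] is derived by word-final obstruent devoicing (voiced obstruents become voiceless word-finally).
The one attested form of 'house', [fexɔmabe], shows underlying /fexɔmab/. Applying the same rule word-finally gives [fexɔmap].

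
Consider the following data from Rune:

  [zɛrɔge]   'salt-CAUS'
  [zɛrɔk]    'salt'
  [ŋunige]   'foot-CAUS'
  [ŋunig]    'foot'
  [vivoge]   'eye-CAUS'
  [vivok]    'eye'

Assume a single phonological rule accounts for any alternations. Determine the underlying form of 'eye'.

In [vivoge] and [vivok] the final segment of 'eye' alternates: [g] ~ [k].
But 'foot' keeps [g] in both environments ([ŋunige], [ŋunig]), so there is no rule changing /g/ to [k] in isolation.
The alternation reflects intervocalic voicing: voiceless stops become voiced between vowels. /k/ is underlying.
So 'eye' = /vivok/.

/vivok/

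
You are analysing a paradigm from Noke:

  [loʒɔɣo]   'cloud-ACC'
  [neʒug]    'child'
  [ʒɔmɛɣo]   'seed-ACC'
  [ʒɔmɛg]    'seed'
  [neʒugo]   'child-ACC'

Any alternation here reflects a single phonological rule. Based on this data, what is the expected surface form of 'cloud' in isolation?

[loʒɔg]

In [ʒɔmɛɣo] and [ʒɔmɛg] the final segment of 'seed' alternates: [ɣ] ~ [g].
If /g/ were underlying and a rule turned it into [ɣ] before the ACC suffix, 'child' would also alternate; but it has [g] in both [neʒugo] and [neʒug].
So /ɣ/ is underlying, and a rule of word-final hardening — voiced fricatives become stops word-finally — gives [g].
From [loʒɔɣo] the stem 'cloud' is /loʒɔɣ/; word-finally this yields [loʒɔg].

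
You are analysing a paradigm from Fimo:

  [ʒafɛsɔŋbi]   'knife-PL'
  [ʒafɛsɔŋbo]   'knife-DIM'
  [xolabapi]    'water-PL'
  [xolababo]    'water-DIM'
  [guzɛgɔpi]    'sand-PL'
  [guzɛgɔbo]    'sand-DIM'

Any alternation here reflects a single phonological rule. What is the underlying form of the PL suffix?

The PL morpheme has two allomorphs, [-bi] and [-pi].
The DIM suffix, which begins with [b], is invariant after every stem; so [b] is not altered by any rule here.
So the underlying form is /-pi/, and voiceless stops become voiced after a nasal.

/-pi/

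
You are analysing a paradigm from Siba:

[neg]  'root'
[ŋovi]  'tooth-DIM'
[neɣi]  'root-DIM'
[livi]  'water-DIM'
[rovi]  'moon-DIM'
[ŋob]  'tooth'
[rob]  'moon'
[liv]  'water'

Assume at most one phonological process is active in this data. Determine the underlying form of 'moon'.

/rob/

'moon' shows [b] ~ [v] at the end of the stem ([rob] vs [rovi]).
If /v/ were underlying and a rule turned it into [b] in isolation, 'water' would also alternate; but it has [v] in both [liv] and [livi].
So /b/ is underlying, and a rule of intervocalic spirantization — voiced stops become fricatives between vowels — gives [v].
Hence 'moon' is /rob/ underlyingly.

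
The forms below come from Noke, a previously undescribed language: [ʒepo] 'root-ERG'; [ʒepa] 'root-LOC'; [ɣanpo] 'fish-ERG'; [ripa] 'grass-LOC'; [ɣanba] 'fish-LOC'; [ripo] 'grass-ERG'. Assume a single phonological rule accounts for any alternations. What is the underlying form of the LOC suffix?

The LOC morpheme has two allomorphs, [-ba] and [-pa].
The ERG suffix, which begins with [p], is invariant after every stem; so [p] is not altered by any rule here.
The LOC suffix is therefore /-ba/ underlyingly, with post-vocalic devoicing: voiced stops become voiceless after a vowel.

/-ba/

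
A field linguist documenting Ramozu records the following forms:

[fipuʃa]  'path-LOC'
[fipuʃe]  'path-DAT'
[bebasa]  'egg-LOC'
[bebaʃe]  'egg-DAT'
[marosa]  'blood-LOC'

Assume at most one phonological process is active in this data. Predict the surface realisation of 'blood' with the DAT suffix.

[maroʃe]

The root 'egg' surfaces as [bebasa] and [bebaʃe], with a stem-final [s] ~ [ʃ] alternation.
The stem 'path' ([fipuʃa], [fipuʃe]) shows [ʃ] unchanged in both environments, so [ʃ] cannot be basic with [s] derived before the LOC suffix.
The underlying segment must be /s/; /s/ becomes palato-alveolar [ʃ] before a front vowel, yielding [ʃ] there.
The one attested form of 'blood', [marosa], shows underlying /maros/. Applying the same rule before a front vowel gives [maroʃe].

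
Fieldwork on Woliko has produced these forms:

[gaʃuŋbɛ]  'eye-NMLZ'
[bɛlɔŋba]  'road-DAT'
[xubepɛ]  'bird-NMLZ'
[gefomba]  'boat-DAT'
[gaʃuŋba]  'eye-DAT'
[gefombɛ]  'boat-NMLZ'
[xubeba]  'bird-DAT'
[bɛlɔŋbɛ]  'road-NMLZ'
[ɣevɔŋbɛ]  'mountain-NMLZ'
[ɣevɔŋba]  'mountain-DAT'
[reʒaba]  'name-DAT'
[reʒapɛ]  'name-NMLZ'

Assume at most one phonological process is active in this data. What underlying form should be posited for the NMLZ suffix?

The NMLZ suffix surfaces as [-bɛ] and [-pɛ], depending on the final segment of the stem.
By contrast the DAT suffix keeps its initial [b] throughout — that segment must be underlying.
So the underlying form is /-pɛ/, and voiceless stops become voiced after a nasal.

/-pɛ/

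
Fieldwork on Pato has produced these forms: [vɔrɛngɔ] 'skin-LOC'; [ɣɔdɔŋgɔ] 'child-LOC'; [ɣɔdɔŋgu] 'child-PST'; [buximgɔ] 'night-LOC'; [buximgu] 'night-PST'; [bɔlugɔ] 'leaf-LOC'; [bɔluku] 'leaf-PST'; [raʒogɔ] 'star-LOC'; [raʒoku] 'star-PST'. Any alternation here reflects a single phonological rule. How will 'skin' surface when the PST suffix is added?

[vɔrɛngu]

The PST suffix surfaces as [-gu] and [-ku], depending on the final segment of the stem.
The LOC suffix, which begins with [g], is invariant after every stem; so [g] is not altered by any rule here.
The PST suffix is therefore /-ku/ underlyingly, with post-nasal voicing: voiceless stops become voiced after a nasal.
After 'skin', which ends in a nasal, the suffix surfaces as [-gu], giving [vɔrɛngu].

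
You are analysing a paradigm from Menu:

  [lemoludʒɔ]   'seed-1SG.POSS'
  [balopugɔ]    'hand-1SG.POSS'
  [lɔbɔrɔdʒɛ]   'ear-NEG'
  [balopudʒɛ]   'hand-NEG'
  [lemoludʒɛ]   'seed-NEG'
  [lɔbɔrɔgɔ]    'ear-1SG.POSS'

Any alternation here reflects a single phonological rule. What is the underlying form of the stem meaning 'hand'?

The root 'hand' surfaces as [balopudʒɛ] and [balopugɔ], with a stem-final [dʒ] ~ [g] alternation.
Compare 'seed', with invariant [dʒ] in [lemoludʒɛ] and [lemoludʒɔ]: an analysis with underlying /dʒ/ and a rule producing [g] before the 1SG.POSS suffix would wrongly predict alternation here too.
So /g/ is underlying, and a rule of palatalization before a front vowel — /g/ becomes palato-alveolar [dʒ] before a front vowel — gives [dʒ].
The underlying form of 'hand' is therefore /balopug/.

/balopug/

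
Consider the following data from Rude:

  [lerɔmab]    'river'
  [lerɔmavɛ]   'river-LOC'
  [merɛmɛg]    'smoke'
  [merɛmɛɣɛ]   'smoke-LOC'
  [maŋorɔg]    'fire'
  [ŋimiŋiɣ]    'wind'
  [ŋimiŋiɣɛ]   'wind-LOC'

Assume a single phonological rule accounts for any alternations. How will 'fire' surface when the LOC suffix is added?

[maŋorɔɣɛ]

'smoke' shows [g] ~ [ɣ] at the end of the stem ([merɛmɛg] vs [merɛmɛɣɛ]).
If /ɣ/ were underlying and a rule turned it into [g] in isolation, 'wind' would also alternate; but it has [ɣ] in both [ŋimiŋiɣ] and [ŋimiŋiɣɛ].
Therefore /g/ is basic and [ɣ] is derived by intervocalic spirantization (voiced stops become fricatives between vowels).
From [maŋorɔg] the stem 'fire' is /maŋorɔg/; between vowels this yields [maŋorɔɣɛ].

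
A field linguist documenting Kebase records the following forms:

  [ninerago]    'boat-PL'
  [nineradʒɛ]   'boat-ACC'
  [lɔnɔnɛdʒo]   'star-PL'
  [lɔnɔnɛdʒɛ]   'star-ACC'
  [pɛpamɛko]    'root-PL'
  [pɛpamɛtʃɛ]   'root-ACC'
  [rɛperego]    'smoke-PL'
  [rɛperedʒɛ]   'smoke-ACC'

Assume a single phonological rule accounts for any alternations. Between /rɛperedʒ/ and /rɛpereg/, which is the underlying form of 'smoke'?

/rɛpereg/

In [rɛperego] and [rɛperedʒɛ] the final segment of 'smoke' alternates: [g] ~ [dʒ].
But 'star' keeps [dʒ] in both environments ([lɔnɔnɛdʒo], [lɔnɔnɛdʒɛ]), so there is no rule changing /dʒ/ to [g] before the PL suffix.
Therefore /g/ is basic and [dʒ] is derived by palatalization before a front vowel (/k/ and /g/ become palato-alveolar [tʃ] and [dʒ] before a front vowel).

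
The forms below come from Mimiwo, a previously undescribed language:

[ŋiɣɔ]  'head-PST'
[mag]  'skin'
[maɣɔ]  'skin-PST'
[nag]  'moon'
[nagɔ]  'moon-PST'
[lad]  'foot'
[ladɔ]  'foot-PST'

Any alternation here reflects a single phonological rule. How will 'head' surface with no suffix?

[ŋig]

'skin' shows [g] ~ [ɣ] at the end of the stem ([mag] vs [maɣɔ]).
If /g/ were underlying and a rule turned it into [ɣ] before the PST suffix, 'moon' would also alternate; but it has [g] in both [nag] and [nagɔ].
Therefore /ɣ/ is basic and [g] is derived by word-final hardening (voiced fricatives become stops word-finally).
The one attested form of 'head', [ŋiɣɔ], shows underlying /ŋiɣ/. Applying the same rule word-finally gives [ŋig].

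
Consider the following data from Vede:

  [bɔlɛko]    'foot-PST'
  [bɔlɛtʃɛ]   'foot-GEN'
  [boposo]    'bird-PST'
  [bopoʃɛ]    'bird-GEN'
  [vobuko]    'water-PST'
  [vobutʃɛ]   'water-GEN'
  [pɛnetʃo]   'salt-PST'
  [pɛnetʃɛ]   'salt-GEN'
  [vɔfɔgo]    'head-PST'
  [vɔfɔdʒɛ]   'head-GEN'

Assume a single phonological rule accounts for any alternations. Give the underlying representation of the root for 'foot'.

/bɔlɛk/

'foot' shows [k] ~ [tʃ] at the end of the stem ([bɔlɛko] vs [bɔlɛtʃɛ]).
But 'salt' keeps [tʃ] in both environments ([pɛnetʃo], [pɛnetʃɛ]), so there is no rule changing /tʃ/ to [k] before the PST suffix.
The underlying segment must be /k/; /k/, /g/ and /s/ become palato-alveolar [tʃ], [dʒ] and [ʃ] before a front vowel, yielding [tʃ] there.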